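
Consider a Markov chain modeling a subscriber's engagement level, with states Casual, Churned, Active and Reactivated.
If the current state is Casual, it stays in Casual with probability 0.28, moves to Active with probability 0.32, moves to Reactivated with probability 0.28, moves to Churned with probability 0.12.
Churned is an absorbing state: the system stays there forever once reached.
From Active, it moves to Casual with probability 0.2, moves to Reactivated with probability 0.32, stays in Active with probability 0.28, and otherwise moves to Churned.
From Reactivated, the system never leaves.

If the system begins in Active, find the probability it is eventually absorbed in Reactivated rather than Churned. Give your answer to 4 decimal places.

Let h(s) be the probability of absorption at Reactivated starting from transient state s. Then h(Reactivated) = 1 and h(Churned) = 0. By first-step analysis:
h(Casual) = 0.28·h(Casual) + 0.12·0 + 0.32·h(Active) + 0.28·1
h(Active) = 0.2·h(Casual) + 0.2·0 + 0.28·h(Active) + 0.32·1
Solving: h(Casual) = 0.6690, h(Active) = 0.6303.
Starting from Active, the probability is 0.6303.

0.6303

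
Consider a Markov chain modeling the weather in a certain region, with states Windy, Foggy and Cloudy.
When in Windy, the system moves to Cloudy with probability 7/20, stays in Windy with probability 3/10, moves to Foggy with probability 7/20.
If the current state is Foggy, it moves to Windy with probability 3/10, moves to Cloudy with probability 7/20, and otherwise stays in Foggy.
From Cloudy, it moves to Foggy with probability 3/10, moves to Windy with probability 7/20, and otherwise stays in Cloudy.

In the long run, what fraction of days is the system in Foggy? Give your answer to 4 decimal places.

0.3325

Let the stationary distribution be π with π = πP and π_1 + π_2 + π_3 = 1.
π_1 = 0.3·π_1 + 0.3·π_2 + 0.35·π_3
π_2 = 0.35·π_1 + 0.35·π_2 + 0.3·π_3
Solving with the normalization constraint gives π = (0.3175, 0.3325, 0.3500).
So the stationary probability of Foggy is 0.3325.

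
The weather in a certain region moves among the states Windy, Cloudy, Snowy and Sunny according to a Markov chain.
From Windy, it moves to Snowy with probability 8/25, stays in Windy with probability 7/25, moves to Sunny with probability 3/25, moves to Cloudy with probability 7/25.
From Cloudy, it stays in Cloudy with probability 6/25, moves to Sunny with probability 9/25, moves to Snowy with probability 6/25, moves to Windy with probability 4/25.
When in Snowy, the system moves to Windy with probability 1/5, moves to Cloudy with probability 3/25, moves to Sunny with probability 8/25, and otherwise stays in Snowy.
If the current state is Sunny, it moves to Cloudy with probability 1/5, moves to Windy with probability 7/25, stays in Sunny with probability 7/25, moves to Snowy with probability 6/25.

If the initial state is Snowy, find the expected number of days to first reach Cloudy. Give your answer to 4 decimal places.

5.5759

Let t(s) be the expected number of days to first reach Cloudy from state s, with t(Cloudy) = 0. Conditioning on the first day:
t(Windy) = 1 + 0.28·t(Windy) + 0.32·t(Snowy) + 0.12·t(Sunny)
t(Snowy) = 1 + 0.2·t(Windy) + 0.36·t(Snowy) + 0.32·t(Sunny)
t(Sunny) = 1 + 0.28·t(Windy) + 0.24·t(Snowy) + 0.28·t(Sunny)
Solving: t(Windy) = 4.7139, t(Snowy) = 5.5759, t(Sunny) = 5.0807.
Expected days from Snowy to Cloudy: 5.5759.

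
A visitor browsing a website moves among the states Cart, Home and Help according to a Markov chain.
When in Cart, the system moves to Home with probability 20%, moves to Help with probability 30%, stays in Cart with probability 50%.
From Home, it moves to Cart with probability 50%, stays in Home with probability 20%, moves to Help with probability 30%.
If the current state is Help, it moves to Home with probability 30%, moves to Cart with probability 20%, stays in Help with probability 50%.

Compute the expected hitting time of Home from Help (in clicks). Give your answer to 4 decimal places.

3.6842

Let t(s) be the expected number of clicks to first reach Home from state s, with t(Home) = 0. Conditioning on the first click:
t(Cart) = 1 + 0.5·t(Cart) + 0.3·t(Help)
t(Help) = 1 + 0.2·t(Cart) + 0.5·t(Help)
Solving: t(Cart) = 4.2105, t(Help) = 3.6842.
Expected clicks from Help to Home: 3.6842.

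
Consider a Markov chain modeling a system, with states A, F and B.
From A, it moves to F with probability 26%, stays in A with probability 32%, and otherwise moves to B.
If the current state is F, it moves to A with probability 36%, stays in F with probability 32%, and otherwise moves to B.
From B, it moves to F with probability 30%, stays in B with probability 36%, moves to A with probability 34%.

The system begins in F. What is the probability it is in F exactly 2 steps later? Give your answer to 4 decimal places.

Sum over the intermediate state after 1 step:
P = P(F→A)·P(A→F) + P(F→F)·P(F→F) + P(F→B)·P(B→F)
  = 0.36×0.26 + 0.32×0.32 + 0.32×0.3
  = 0.0936 + 0.1024 + 0.0960 = 0.2920

0.2920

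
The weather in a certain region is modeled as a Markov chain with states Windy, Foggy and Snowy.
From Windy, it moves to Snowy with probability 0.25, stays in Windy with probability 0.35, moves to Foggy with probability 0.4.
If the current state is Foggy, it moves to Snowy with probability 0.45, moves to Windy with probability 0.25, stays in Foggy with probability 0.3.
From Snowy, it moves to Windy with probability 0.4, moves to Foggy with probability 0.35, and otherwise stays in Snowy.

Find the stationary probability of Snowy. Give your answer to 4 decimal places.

Let the stationary distribution be π with π = πP and π_1 + π_2 + π_3 = 1.
π_1 = 0.35·π_1 + 0.25·π_2 + 0.4·π_3
π_2 = 0.4·π_1 + 0.3·π_2 + 0.35·π_3
Solving with the normalization constraint gives π = (0.3311, 0.3491, 0.3198).
So the stationary probability of Snowy is 0.3198.

0.3198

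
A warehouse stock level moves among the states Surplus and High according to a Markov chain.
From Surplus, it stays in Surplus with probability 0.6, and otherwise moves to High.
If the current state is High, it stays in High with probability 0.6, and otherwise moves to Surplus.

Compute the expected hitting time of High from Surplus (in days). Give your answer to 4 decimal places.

2.5000

Let t(s) be the expected number of days to first reach High from state s, with t(High) = 0. Conditioning on the first day:
t(Surplus) = 1 + 0.6·t(Surplus)
Solving: t(Surplus) = 2.5000.
Expected days from Surplus to High: 2.5000.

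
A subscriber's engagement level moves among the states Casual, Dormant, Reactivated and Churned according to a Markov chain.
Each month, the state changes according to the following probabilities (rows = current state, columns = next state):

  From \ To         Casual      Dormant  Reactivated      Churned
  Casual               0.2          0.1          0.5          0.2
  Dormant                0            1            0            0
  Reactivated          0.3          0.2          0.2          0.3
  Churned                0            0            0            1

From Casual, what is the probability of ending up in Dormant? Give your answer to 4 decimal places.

Let h(s) be the probability of absorption at Dormant starting from transient state s. Then h(Dormant) = 1 and h(Churned) = 0. By first-step analysis:
h(Casual) = 0.2·h(Casual) + 0.1·1 + 0.5·h(Reactivated) + 0.2·0
h(Reactivated) = 0.3·h(Casual) + 0.2·1 + 0.2·h(Reactivated) + 0.3·0
Solving: h(Casual) = 0.3673, h(Reactivated) = 0.3878.
Starting from Casual, the probability is 0.3673.

0.3673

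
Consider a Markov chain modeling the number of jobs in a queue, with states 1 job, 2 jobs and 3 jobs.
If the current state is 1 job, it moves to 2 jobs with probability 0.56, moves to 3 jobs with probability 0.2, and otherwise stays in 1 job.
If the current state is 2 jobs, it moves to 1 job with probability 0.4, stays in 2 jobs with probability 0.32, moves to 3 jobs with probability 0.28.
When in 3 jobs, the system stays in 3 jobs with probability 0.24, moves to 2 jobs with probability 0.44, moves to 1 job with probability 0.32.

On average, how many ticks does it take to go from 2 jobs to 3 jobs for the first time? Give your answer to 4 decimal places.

3.9617

Let t(s) be the expected number of ticks to first reach 3 jobs from state s, with t(3 jobs) = 0. Conditioning on the first tick:
t(1 job) = 1 + 0.24·t(1 job) + 0.56·t(2 jobs)
t(2 jobs) = 1 + 0.4·t(1 job) + 0.32·t(2 jobs)
Solving: t(1 job) = 4.2350, t(2 jobs) = 3.9617.
Expected ticks from 2 jobs to 3 jobs: 3.9617.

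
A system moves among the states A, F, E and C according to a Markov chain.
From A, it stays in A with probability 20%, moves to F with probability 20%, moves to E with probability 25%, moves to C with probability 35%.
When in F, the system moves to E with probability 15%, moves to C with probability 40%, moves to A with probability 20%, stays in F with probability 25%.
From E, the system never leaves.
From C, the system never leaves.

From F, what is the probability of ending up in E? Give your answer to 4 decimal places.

0.3036

Let h(s) be the probability of absorption at E starting from transient state s. Then h(E) = 1 and h(C) = 0. By first-step analysis:
h(A) = 0.2·h(A) + 0.2·h(F) + 0.25·1 + 0.35·0
h(F) = 0.2·h(A) + 0.25·h(F) + 0.15·1 + 0.4·0
Solving: h(A) = 0.3884, h(F) = 0.3036.
Starting from F, the probability is 0.3036.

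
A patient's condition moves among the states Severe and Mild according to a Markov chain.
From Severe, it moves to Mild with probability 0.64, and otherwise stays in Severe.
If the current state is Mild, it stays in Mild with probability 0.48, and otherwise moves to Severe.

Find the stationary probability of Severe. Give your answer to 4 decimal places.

0.4483

Let the stationary distribution be π with π = πP and π_1 + π_2 = 1.
π_1 = 0.36·π_1 + 0.52·π_2
Solving with the normalization constraint gives π = (0.4483, 0.5517).
So the stationary probability of Severe is 0.4483.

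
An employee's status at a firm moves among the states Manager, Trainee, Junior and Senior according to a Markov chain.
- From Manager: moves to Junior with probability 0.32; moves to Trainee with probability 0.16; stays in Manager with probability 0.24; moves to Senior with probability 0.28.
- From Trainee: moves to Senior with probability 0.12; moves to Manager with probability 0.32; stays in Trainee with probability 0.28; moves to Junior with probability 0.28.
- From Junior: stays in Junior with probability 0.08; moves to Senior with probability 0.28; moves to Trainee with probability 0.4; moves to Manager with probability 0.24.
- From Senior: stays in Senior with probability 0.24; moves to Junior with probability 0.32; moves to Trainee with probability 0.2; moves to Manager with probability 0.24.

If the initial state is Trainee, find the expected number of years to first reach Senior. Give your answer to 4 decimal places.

4.9176

Let t(s) be the expected number of years to first reach Senior from state s, with t(Senior) = 0. Conditioning on the first year:
t(Manager) = 1 + 0.24·t(Manager) + 0.16·t(Trainee) + 0.32·t(Junior)
t(Trainee) = 1 + 0.32·t(Manager) + 0.28·t(Trainee) + 0.28·t(Junior)
t(Junior) = 1 + 0.24·t(Manager) + 0.4·t(Trainee) + 0.08·t(Junior)
Solving: t(Manager) = 4.1667, t(Trainee) = 4.9176, t(Junior) = 4.3120.
Expected years from Trainee to Senior: 4.9176.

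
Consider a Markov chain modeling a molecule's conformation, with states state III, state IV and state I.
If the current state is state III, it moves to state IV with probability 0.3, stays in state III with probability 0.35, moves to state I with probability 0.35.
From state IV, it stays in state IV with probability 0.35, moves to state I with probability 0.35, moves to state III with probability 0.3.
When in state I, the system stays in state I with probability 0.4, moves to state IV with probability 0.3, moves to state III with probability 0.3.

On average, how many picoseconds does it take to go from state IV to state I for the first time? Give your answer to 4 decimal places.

2.8571

Let t(s) be the expected number of picoseconds to first reach state I from state s, with t(state I) = 0. Conditioning on the first picosecond:
t(state III) = 1 + 0.35·t(state III) + 0.3·t(state IV)
t(state IV) = 1 + 0.3·t(state III) + 0.35·t(state IV)
Solving: t(state III) = 2.8571, t(state IV) = 2.8571.
Expected picoseconds from state IV to state I: 2.8571.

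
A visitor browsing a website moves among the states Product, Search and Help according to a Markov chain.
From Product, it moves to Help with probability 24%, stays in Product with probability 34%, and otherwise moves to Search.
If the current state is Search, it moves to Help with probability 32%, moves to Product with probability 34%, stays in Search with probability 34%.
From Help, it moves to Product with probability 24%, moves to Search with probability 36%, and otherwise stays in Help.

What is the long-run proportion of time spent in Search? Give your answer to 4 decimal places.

Let the stationary distribution be π with π = πP and π_1 + π_2 + π_3 = 1.
π_1 = 0.34·π_1 + 0.34·π_2 + 0.24·π_3
π_2 = 0.42·π_1 + 0.34·π_2 + 0.36·π_3
Solving with the normalization constraint gives π = (0.3079, 0.3711, 0.3211).
So the stationary probability of Search is 0.3711.

0.3711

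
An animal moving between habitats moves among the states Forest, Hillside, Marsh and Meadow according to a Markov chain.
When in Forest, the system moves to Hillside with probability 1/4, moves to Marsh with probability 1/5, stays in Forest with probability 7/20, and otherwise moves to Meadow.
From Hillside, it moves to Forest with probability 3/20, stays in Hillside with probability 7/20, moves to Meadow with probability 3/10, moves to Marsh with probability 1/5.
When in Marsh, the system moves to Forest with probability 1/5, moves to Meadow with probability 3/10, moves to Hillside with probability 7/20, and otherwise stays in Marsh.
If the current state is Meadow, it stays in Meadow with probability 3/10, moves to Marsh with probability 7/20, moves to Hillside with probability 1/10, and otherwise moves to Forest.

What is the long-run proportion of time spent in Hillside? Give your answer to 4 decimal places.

Let the stationary distribution be π with π = πP and π_1 + π_2 + π_3 + π_4 = 1.
π_1 = 0.35·π_1 + 0.15·π_2 + 0.2·π_3 + 0.25·π_4
π_2 = 0.25·π_1 + 0.35·π_2 + 0.35·π_3 + 0.1·π_4
π_3 = 0.2·π_1 + 0.2·π_2 + 0.15·π_3 + 0.35·π_4
Solving with the normalization constraint gives π = (0.2364, 0.2573, 0.2300, 0.2764).
So the stationary probability of Hillside is 0.2573.

0.2573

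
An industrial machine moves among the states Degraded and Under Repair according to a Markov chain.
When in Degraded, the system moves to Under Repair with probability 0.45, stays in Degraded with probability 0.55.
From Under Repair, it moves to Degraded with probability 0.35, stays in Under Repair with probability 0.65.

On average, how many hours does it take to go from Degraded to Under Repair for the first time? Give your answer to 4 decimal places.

2.2222

Let t(s) be the expected number of hours to first reach Under Repair from state s, with t(Under Repair) = 0. Conditioning on the first hour:
t(Degraded) = 1 + 0.55·t(Degraded)
Solving: t(Degraded) = 2.2222.
Expected hours from Degraded to Under Repair: 2.2222.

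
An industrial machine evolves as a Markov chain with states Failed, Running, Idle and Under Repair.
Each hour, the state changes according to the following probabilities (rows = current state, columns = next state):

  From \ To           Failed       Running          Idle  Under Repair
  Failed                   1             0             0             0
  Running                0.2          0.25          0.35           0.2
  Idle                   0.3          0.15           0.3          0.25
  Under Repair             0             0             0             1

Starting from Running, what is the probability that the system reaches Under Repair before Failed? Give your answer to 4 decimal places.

Let h(s) be the probability of absorption at Under Repair starting from transient state s. Then h(Under Repair) = 1 and h(Failed) = 0. By first-step analysis:
h(Running) = 0.2·0 + 0.25·h(Running) + 0.35·h(Idle) + 0.2·1
h(Idle) = 0.3·0 + 0.15·h(Running) + 0.3·h(Idle) + 0.25·1
Solving: h(Running) = 0.4815, h(Idle) = 0.4603.
Starting from Running, the probability is 0.4815.

0.4815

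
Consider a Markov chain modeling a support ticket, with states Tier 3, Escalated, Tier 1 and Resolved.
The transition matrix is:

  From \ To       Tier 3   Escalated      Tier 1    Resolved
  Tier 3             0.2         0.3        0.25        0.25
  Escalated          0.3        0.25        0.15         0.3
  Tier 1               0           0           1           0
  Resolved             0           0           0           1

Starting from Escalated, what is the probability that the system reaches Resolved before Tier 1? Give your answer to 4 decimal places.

Let h(s) be the probability of absorption at Resolved starting from transient state s. Then h(Resolved) = 1 and h(Tier 1) = 0. By first-step analysis:
h(Tier 3) = 0.2·h(Tier 3) + 0.3·h(Escalated) + 0.25·0 + 0.25·1
h(Escalated) = 0.3·h(Tier 3) + 0.25·h(Escalated) + 0.15·0 + 0.3·1
Solving: h(Tier 3) = 0.5441, h(Escalated) = 0.6176.
Starting from Escalated, the probability is 0.6176.

0.6176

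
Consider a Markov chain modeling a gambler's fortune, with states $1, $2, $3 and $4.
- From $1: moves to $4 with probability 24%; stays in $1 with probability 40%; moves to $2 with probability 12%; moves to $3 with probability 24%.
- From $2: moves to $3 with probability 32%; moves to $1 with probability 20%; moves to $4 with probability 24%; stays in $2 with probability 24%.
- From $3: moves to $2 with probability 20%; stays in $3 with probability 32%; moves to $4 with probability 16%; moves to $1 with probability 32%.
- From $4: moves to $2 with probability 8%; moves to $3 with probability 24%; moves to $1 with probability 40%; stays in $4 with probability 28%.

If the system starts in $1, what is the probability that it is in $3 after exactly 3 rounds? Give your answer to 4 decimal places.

Propagate the distribution vector 3 rounds from $1.
After 0 rounds: (1.0000, 0.0000, 0.0000, 0.0000)
After 1 round: (0.4000, 0.1200, 0.2400, 0.2400)
After 2 rounds: (0.3568, 0.1440, 0.2688, 0.2304)
After 3 rounds: (0.3497, 0.1496, 0.2730, 0.2277)
P(in $3 after 3 rounds) = 0.2730

0.2730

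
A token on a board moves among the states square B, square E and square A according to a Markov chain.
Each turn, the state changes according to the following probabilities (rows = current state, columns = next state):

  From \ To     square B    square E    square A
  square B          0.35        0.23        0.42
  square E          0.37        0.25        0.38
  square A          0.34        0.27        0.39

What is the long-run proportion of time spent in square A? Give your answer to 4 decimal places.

Let the stationary distribution be π with π = πP and π_1 + π_2 + π_3 = 1.
π_1 = 0.35·π_1 + 0.37·π_2 + 0.34·π_3
π_2 = 0.23·π_1 + 0.25·π_2 + 0.27·π_3
Solving with the normalization constraint gives π = (0.3510, 0.2509, 0.3980).
So the stationary probability of square A is 0.3980.

0.3980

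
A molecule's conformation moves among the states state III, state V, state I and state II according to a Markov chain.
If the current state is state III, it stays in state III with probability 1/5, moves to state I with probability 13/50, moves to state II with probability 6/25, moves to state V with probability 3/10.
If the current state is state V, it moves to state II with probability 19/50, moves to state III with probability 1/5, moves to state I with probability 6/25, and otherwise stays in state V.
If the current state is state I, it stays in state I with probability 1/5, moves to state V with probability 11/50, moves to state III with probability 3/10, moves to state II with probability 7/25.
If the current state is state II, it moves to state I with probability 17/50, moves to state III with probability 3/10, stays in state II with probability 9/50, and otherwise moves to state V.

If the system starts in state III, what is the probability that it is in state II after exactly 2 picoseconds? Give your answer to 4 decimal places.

Propagate the distribution vector 2 picoseconds from state III.
After 0 picoseconds: (1.0000, 0.0000, 0.0000, 0.0000)
After 1 picosecond: (0.2000, 0.3000, 0.2600, 0.2400)
After 2 picoseconds: (0.2500, 0.2144, 0.2576, 0.2780)
P(in state II after 2 picoseconds) = 0.2780

0.2780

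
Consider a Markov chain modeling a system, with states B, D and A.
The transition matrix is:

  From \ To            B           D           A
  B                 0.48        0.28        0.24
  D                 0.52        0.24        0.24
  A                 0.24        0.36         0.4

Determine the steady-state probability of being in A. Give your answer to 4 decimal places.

Let the stationary distribution be π with π = πP and π_1 + π_2 + π_3 = 1.
π_1 = 0.48·π_1 + 0.52·π_2 + 0.24·π_3
π_2 = 0.28·π_1 + 0.24·π_2 + 0.36·π_3
Solving with the normalization constraint gives π = (0.4231, 0.2912, 0.2857).
So the stationary probability of A is 0.2857.

0.2857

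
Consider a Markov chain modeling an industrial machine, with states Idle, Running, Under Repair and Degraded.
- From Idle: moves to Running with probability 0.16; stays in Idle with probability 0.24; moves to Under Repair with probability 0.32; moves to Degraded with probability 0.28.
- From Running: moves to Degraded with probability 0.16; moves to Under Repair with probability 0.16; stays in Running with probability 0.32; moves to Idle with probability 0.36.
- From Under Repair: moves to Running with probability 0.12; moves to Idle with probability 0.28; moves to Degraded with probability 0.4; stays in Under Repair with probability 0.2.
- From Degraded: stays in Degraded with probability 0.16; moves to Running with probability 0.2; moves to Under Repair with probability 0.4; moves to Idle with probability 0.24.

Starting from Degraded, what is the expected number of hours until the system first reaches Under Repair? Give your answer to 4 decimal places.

3.0573

Let t(s) be the expected number of hours to first reach Under Repair from state s, with t(Under Repair) = 0. Conditioning on the first hour:
t(Idle) = 1 + 0.24·t(Idle) + 0.16·t(Running) + 0.28·t(Degraded)
t(Running) = 1 + 0.36·t(Idle) + 0.32·t(Running) + 0.16·t(Degraded)
t(Degraded) = 1 + 0.24·t(Idle) + 0.2·t(Running) + 0.16·t(Degraded)
Solving: t(Idle) = 3.2674, t(Running) = 3.9197, t(Degraded) = 3.0573.
Expected hours from Degraded to Under Repair: 3.0573.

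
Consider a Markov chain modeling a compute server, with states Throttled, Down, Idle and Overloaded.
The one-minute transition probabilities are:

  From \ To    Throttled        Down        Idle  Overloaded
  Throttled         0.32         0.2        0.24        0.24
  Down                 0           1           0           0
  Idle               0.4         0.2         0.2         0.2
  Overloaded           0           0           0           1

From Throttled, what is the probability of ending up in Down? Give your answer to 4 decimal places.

Let h(s) be the probability of absorption at Down starting from transient state s. Then h(Down) = 1 and h(Overloaded) = 0. By first-step analysis:
h(Throttled) = 0.32·h(Throttled) + 0.2·1 + 0.24·h(Idle) + 0.24·0
h(Idle) = 0.4·h(Throttled) + 0.2·1 + 0.2·h(Idle) + 0.2·0
Solving: h(Throttled) = 0.4643, h(Idle) = 0.4821.
Starting from Throttled, the probability is 0.4643.

0.4643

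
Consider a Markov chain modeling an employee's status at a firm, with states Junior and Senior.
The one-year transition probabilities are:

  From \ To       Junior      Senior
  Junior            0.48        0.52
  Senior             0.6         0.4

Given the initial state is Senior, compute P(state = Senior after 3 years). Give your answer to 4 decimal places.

Propagate the distribution vector 3 years from Senior.
After 0 years: (0.0000, 1.0000)
After 1 year: (0.6000, 0.4000)
After 2 years: (0.5280, 0.4720)
After 3 years: (0.5366, 0.4634)
P(in Senior after 3 years) = 0.4634

0.4634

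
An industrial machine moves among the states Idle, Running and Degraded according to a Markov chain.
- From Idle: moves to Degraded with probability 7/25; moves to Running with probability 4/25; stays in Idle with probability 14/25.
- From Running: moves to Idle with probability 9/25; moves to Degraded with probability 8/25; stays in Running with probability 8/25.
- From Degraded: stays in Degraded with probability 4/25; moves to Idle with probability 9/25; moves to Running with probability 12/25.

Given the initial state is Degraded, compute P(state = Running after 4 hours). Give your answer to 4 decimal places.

Propagate the distribution vector 4 hours from Degraded.
After 0 hours: (0.0000, 0.0000, 1.0000)
After 1 hour: (0.3600, 0.4800, 0.1600)
After 2 hours: (0.4320, 0.2880, 0.2800)
After 3 hours: (0.4464, 0.2957, 0.2579)
After 4 hours: (0.4493, 0.2898, 0.2609)
P(in Running after 4 hours) = 0.2898

0.2898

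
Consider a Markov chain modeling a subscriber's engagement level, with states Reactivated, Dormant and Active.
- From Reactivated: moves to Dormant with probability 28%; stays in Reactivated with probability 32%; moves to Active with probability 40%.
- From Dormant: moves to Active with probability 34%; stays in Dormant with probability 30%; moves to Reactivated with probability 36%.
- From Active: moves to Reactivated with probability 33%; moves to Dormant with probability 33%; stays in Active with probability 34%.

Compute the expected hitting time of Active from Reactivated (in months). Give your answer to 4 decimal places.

Let t(s) be the expected number of months to first reach Active from state s, with t(Active) = 0. Conditioning on the first month:
t(Reactivated) = 1 + 0.32·t(Reactivated) + 0.28·t(Dormant)
t(Dormant) = 1 + 0.36·t(Reactivated) + 0.3·t(Dormant)
Solving: t(Reactivated) = 2.6119, t(Dormant) = 2.7719.
Expected months from Reactivated to Active: 2.6119.

2.6119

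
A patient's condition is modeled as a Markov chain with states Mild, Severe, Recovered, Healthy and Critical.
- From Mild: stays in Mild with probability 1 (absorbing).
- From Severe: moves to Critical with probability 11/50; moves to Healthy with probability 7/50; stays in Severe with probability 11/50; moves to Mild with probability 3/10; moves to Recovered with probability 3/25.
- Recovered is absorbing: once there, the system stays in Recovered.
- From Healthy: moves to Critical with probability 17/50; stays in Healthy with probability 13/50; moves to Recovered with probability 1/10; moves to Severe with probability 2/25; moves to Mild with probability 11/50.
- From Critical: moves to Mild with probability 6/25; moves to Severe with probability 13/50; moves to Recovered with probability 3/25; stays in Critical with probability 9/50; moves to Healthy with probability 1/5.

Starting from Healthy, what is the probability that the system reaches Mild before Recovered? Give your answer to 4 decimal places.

Let h(s) be the probability of absorption at Mild starting from transient state s. Then h(Mild) = 1 and h(Recovered) = 0. By first-step analysis:
h(Severe) = 0.3·1 + 0.22·h(Severe) + 0.12·0 + 0.14·h(Healthy) + 0.22·h(Critical)
h(Healthy) = 0.22·1 + 0.08·h(Severe) + 0.1·0 + 0.26·h(Healthy) + 0.34·h(Critical)
h(Critical) = 0.24·1 + 0.26·h(Severe) + 0.12·0 + 0.2·h(Healthy) + 0.18·h(Critical)
Solving: h(Severe) = 0.7002, h(Healthy) = 0.6864, h(Critical) = 0.6821.
Starting from Healthy, the probability is 0.6864.

0.6864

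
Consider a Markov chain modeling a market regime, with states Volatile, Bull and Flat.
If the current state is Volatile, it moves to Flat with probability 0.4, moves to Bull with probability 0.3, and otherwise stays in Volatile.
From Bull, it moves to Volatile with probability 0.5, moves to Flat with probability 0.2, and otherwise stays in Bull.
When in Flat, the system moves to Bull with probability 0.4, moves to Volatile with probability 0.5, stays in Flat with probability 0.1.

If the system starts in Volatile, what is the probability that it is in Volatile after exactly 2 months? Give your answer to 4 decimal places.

0.4400

Sum over the intermediate state after 1 month:
P = P(Volatile→Volatile)·P(Volatile→Volatile) + P(Volatile→Bull)·P(Bull→Volatile) + P(Volatile→Flat)·P(Flat→Volatile)
  = 0.3×0.3 + 0.3×0.5 + 0.4×0.5
  = 0.0900 + 0.1500 + 0.2000 = 0.4400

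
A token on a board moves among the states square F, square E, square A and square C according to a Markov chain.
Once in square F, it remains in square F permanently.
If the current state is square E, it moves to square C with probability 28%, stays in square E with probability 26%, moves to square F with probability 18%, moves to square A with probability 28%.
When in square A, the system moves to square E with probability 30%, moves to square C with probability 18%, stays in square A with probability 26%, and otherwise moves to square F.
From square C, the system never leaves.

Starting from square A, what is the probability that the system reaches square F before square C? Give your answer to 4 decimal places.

0.5315

Let h(s) be the probability of absorption at square F starting from transient state s. Then h(square F) = 1 and h(square C) = 0. By first-step analysis:
h(square E) = 0.18·1 + 0.26·h(square E) + 0.28·h(square A) + 0.28·0
h(square A) = 0.26·1 + 0.3·h(square E) + 0.26·h(square A) + 0.18·0
Solving: h(square E) = 0.4443, h(square A) = 0.5315.
Starting from square A, the probability is 0.5315.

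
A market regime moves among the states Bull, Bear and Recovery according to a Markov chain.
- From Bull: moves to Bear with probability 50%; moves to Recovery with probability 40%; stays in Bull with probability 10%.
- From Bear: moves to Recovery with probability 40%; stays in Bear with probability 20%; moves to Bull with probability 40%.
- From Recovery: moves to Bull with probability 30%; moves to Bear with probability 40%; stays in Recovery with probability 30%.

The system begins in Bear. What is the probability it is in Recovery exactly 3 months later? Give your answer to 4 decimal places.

0.3640

Propagate the distribution vector 3 months from Bear.
After 0 months: (0.0000, 1.0000, 0.0000)
After 1 month: (0.4000, 0.2000, 0.4000)
After 2 months: (0.2400, 0.4000, 0.3600)
After 3 months: (0.2920, 0.3440, 0.3640)
P(in Recovery after 3 months) = 0.3640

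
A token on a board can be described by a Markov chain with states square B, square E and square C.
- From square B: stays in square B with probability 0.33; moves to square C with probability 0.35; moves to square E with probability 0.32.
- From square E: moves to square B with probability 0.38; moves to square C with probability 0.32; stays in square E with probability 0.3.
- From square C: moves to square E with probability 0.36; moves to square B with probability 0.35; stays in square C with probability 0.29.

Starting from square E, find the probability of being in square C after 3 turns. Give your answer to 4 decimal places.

0.3209

Propagate the distribution vector 3 turns from square E.
After 0 turns: (0.0000, 1.0000, 0.0000)
After 1 turn: (0.3800, 0.3000, 0.3200)
After 2 turns: (0.3514, 0.3268, 0.3218)
After 3 turns: (0.3528, 0.3263, 0.3209)
P(in square C after 3 turns) = 0.3209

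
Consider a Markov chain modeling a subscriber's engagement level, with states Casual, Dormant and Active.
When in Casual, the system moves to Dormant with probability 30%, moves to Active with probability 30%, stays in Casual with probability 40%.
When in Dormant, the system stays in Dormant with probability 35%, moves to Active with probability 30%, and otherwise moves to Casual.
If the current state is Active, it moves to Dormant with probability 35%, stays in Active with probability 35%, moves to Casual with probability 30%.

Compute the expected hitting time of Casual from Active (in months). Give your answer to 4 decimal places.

Let t(s) be the expected number of months to first reach Casual from state s, with t(Casual) = 0. Conditioning on the first month:
t(Dormant) = 1 + 0.35·t(Dormant) + 0.3·t(Active)
t(Active) = 1 + 0.35·t(Dormant) + 0.35·t(Active)
Solving: t(Dormant) = 2.9921, t(Active) = 3.1496.
Expected months from Active to Casual: 3.1496.

3.1496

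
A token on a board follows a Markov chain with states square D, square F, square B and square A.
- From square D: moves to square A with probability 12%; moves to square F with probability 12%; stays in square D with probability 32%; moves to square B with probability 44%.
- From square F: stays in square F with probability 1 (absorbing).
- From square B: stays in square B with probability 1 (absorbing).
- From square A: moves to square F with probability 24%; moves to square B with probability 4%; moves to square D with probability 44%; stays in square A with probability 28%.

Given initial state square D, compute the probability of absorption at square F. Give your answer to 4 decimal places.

Let h(s) be the probability of absorption at square F starting from transient state s. Then h(square F) = 1 and h(square B) = 0. By first-step analysis:
h(square D) = 0.32·h(square D) + 0.12·1 + 0.44·0 + 0.12·h(square A)
h(square A) = 0.44·h(square D) + 0.24·1 + 0.04·0 + 0.28·h(square A)
Solving: h(square D) = 0.2637, h(square A) = 0.4945.
Starting from square D, the probability is 0.2637.

0.2637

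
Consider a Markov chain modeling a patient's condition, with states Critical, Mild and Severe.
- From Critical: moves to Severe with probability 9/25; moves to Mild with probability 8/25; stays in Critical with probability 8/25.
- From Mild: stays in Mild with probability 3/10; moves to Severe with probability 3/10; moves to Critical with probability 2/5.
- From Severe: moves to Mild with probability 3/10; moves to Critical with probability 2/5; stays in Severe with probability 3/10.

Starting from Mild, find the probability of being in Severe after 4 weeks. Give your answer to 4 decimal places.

0.3222

Propagate the distribution vector 4 weeks from Mild.
After 0 weeks: (0.0000, 1.0000, 0.0000)
After 1 week: (0.4000, 0.3000, 0.3000)
After 2 weeks: (0.3680, 0.3080, 0.3240)
After 3 weeks: (0.3706, 0.3074, 0.3221)
After 4 weeks: (0.3704, 0.3074, 0.3222)
P(in Severe after 4 weeks) = 0.3222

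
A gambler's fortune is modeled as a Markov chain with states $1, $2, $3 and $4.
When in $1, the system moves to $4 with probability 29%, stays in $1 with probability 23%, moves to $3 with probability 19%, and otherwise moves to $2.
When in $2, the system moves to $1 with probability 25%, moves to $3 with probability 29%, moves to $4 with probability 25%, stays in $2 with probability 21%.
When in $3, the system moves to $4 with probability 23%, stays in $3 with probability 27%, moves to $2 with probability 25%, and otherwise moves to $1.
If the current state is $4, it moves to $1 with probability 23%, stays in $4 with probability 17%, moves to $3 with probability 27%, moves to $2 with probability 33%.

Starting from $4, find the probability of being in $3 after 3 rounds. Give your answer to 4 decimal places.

Propagate the distribution vector 3 rounds from $4.
After 0 rounds: (0.0000, 0.0000, 0.0000, 1.0000)
After 1 round: (0.2300, 0.3300, 0.2700, 0.1700)
After 2 rounds: (0.2420, 0.2596, 0.2582, 0.2402)
After 3 rounds: (0.2404, 0.2685, 0.2558, 0.2353)
P(in $3 after 3 rounds) = 0.2558

0.2558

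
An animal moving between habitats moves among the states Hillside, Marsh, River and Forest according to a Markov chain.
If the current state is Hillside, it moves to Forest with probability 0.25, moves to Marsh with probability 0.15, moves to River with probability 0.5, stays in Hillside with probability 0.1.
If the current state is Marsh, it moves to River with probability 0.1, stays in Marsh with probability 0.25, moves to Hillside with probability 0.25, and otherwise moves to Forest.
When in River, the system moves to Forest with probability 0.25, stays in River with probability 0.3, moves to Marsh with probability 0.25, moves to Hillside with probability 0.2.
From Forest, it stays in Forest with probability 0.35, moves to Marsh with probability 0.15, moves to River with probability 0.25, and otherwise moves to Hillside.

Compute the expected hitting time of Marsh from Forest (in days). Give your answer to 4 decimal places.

Let t(s) be the expected number of days to first reach Marsh from state s, with t(Marsh) = 0. Conditioning on the first day:
t(Hillside) = 1 + 0.1·t(Hillside) + 0.5·t(River) + 0.25·t(Forest)
t(River) = 1 + 0.2·t(Hillside) + 0.3·t(River) + 0.25·t(Forest)
t(Forest) = 1 + 0.25·t(Hillside) + 0.25·t(River) + 0.35·t(Forest)
Solving: t(Hillside) = 5.3798, t(River) = 4.9315, t(Forest) = 5.5044.
Expected days from Forest to Marsh: 5.5044.

5.5044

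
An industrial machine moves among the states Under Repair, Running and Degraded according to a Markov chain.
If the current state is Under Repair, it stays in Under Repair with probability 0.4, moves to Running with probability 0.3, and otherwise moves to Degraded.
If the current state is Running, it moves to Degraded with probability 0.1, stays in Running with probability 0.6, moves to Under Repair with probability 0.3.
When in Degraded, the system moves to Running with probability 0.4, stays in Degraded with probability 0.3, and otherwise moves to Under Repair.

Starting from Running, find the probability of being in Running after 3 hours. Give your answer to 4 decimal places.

Propagate the distribution vector 3 hours from Running.
After 0 hours: (0.0000, 1.0000, 0.0000)
After 1 hour: (0.3000, 0.6000, 0.1000)
After 2 hours: (0.3300, 0.4900, 0.1800)
After 3 hours: (0.3330, 0.4650, 0.2020)
P(in Running after 3 hours) = 0.4650

0.4650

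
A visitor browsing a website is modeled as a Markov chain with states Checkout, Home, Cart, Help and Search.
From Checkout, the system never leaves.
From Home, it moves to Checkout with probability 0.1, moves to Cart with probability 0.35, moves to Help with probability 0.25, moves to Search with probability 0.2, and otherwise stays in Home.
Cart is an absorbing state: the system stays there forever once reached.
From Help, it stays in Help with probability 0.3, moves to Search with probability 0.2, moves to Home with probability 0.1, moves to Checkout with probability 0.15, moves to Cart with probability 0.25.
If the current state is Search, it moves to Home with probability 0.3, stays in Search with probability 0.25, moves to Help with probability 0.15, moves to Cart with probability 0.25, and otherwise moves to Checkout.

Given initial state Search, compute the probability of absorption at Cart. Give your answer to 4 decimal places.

0.7703

Let h(s) be the probability of absorption at Cart starting from transient state s. Then h(Cart) = 1 and h(Checkout) = 0. By first-step analysis:
h(Home) = 0.1·0 + 0.1·h(Home) + 0.35·1 + 0.25·h(Help) + 0.2·h(Search)
h(Help) = 0.15·0 + 0.1·h(Home) + 0.25·1 + 0.3·h(Help) + 0.2·h(Search)
h(Search) = 0.05·0 + 0.3·h(Home) + 0.25·1 + 0.15·h(Help) + 0.25·h(Search)
Solving: h(Home) = 0.7502, h(Help) = 0.6844, h(Search) = 0.7703.
Starting from Search, the probability is 0.7703.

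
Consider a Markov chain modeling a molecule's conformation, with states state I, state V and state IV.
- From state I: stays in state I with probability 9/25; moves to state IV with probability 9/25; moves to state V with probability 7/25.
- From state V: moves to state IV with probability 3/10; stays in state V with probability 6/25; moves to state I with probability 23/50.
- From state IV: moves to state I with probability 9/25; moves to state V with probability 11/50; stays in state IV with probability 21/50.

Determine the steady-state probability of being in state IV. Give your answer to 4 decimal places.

0.3671

Let the stationary distribution be π with π = πP and π_1 + π_2 + π_3 = 1.
π_1 = 0.36·π_1 + 0.46·π_2 + 0.36·π_3
π_2 = 0.28·π_1 + 0.24·π_2 + 0.22·π_3
Solving with the normalization constraint gives π = (0.3848, 0.2480, 0.3671).
So the stationary probability of state IV is 0.3671.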